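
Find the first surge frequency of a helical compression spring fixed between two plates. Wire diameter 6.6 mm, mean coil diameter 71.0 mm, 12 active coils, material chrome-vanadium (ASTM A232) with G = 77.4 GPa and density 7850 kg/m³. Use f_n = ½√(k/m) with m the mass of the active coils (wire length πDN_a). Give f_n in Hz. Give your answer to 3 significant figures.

38.6 Hz

k = Gd⁴/(8D³N_a) = (77.4×10³)(6.6⁴)/(8·71.0³·12) = 4.2744 N/mm = 4274.4 N/m
Wire length L = πDN_a = π·71.0·12 = 2676.6 mm
m = ρ·(πd²/4)·L = 7850 × 34.212×10⁻⁶ m² × 2.6766 m = 0.71885 kg
f_n = ½√(k/m) = 0.5·√(4274.4/0.71885) = 0.5·√(5946.1) = 38.556 Hz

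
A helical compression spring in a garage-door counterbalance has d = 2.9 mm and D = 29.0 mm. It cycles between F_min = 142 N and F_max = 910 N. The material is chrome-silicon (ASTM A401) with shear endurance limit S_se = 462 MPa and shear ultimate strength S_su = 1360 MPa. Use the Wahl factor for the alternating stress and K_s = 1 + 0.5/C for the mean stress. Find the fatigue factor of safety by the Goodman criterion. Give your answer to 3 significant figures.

0.243

C = D/d = 29.0/2.9 = 10.0000; K_W = (4C−1)/(4C−4)+0.615/C = 1.1448; K_s = 1+0.5/C = 1.0500
F_a = (F_max−F_min)/2 = 384 N; F_m = (F_max+F_min)/2 = 526 N
τ_a = K_W·8F_aD/(πd³) = 1.1448 × 1162.7 = 1331.1 MPa
τ_m = K_s·8F_mD/(πd³) = 1.0500 × 1592.7 = 1672.3 MPa
Goodman: 1/n_f = τ_a/S_se + τ_m/S_su = 1331.1/462 + 1672.3/1360 = 2.88121 + 1.22965 = 4.1109
n_f = 1/4.1109 = 0.2433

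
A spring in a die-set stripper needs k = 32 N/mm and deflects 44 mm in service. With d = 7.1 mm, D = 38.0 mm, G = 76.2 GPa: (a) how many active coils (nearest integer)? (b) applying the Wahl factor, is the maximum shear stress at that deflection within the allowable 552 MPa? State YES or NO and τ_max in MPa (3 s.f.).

(a) 14 coils; (b) YES, τ_max = 482 MPa

N_a = Gd⁴/(8D³k) = (76.2×10³)(7.1⁴)/(8·38.0³·32) = 13.78 → N_a = 14
Actual rate k = Gd⁴/(8D³·14) = 31.508 N/mm
Working load F = kδ = 31.508·44 = 1386.3 N
C = 38.0/7.1 = 5.3521; K_W = (4C−1)/(4C−4)+0.615/C = 1.2872
τ_max = K_W·8FD/(πd³) = 1.2872·374.82 = 482.48 MPa
τ_max ≤ 552 MPa → acceptable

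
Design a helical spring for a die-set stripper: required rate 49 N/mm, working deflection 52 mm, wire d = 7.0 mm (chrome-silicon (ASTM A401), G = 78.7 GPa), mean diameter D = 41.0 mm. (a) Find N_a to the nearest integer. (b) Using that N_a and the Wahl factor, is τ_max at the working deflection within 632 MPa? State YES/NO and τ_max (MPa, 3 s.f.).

(a) 7 coils; (b) NO, τ_max = 976 MPa

N_a = Gd⁴/(8D³k) = (78.7×10³)(7.0⁴)/(8·41.0³·49) = 6.994 → N_a = 7
Actual rate k = Gd⁴/(8D³·7) = 48.958 N/mm
Working load F = kδ = 48.958·52 = 2545.8 N
C = 41.0/7.0 = 5.8571; K_W = (4C−1)/(4C−4)+0.615/C = 1.2594
τ_max = K_W·8FD/(πd³) = 1.2594·774.93 = 975.95 MPa
τ_max > 632 MPa → exceeds allowable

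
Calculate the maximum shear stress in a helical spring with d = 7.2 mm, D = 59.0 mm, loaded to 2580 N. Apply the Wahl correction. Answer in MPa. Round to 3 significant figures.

1220 MPa

Spring index C = D/d = 59.0/7.2 = 8.1944
K_W = (4C−1)/(4C−4) + 0.615/C = 31.778/28.778 + 0.0751 = 1.1793
τ₀ = 8FD/(πd³) = 8·2580·59.0/(π·7.2³) = 1.21776e+06/1172.6 = 1038.5 MPa
τ_max = K·τ₀ = 1.1793 × 1038.5 = 1224.7 MPa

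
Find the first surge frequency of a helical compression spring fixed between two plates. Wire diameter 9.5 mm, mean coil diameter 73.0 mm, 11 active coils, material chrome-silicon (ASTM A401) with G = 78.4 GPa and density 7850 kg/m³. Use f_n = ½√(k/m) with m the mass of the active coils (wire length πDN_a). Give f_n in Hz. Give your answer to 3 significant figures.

57.6 Hz

k = Gd⁴/(8D³N_a) = (78.4×10³)(9.5⁴)/(8·73.0³·11) = 18.653 N/mm = 18653 N/m
Wire length L = πDN_a = π·73.0·11 = 2522.7 mm
m = ρ·(πd²/4)·L = 7850 × 70.882×10⁻⁶ m² × 2.5227 m = 1.4037 kg
f_n = ½√(k/m) = 0.5·√(18653/1.4037) = 0.5·√(13289) = 57.639 Hz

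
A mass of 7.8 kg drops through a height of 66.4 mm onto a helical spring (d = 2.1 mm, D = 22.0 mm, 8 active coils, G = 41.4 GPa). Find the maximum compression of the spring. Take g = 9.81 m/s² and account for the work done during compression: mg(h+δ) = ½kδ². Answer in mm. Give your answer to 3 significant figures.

178 mm

k = Gd⁴/(8D³N_a) = (41.4×10³)(2.1⁴)/(8·22.0³·8) = 1.1815 N/mm
W = mg = 7.8 × 9.81 = 76.518 N
½kδ² − Wδ − Wh = 0 → δ = (W + √(W² + 2kWh))/k
δ = (76.518 + √(5855 + 12005.8))/1.1815 = (76.518 + 133.64)/1.1815 = 177.88 mm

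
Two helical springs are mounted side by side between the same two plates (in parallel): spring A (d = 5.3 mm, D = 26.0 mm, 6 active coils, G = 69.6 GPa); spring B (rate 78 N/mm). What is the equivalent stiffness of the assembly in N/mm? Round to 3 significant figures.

143 N/mm

k_A = Gd⁴/(8D³N_a) = (69.6×10³)(5.3⁴)/(8·26.0³·6) = 65.096 N/mm
Parallel: k_eq = 65.096 + 78 = 143.1 N/mm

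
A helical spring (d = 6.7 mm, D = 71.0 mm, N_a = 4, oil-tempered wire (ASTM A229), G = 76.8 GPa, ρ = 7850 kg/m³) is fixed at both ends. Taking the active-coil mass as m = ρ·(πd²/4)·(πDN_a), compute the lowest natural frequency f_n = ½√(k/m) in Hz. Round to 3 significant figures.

117 Hz

k = Gd⁴/(8D³N_a) = (76.8×10³)(6.7⁴)/(8·71.0³·4) = 13.512 N/mm = 13512 N/m
Wire length L = πDN_a = π·71.0·4 = 892.21 mm
m = ρ·(πd²/4)·L = 7850 × 35.257×10⁻⁶ m² × 0.89221 m = 0.24693 kg
f_n = ½√(k/m) = 0.5·√(13512/0.24693) = 0.5·√(54722) = 116.96 Hz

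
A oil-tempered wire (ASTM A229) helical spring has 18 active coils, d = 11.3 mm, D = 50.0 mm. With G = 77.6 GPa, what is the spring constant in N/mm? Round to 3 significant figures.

70.3 N/mm

k = Gd⁴/(8D³N_a) = (77.6×10³ × 11.3⁴) / (8 × 50.0³ × 18)
  = 1.26525e+09 / 1.8e+07 = 70.292 N/mm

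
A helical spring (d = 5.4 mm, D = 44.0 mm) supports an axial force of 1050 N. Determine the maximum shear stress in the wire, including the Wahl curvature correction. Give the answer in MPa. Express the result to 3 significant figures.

882 MPa

Spring index C = D/d = 44.0/5.4 = 8.1481
K_W = (4C−1)/(4C−4) + 0.615/C = 31.593/28.593 + 0.0755 = 1.1804
τ₀ = 8FD/(πd³) = 8·1050·44.0/(π·5.4³) = 369600/494.69 = 747.14 MPa
τ_max = K·τ₀ = 1.1804 × 747.14 = 881.92 MPa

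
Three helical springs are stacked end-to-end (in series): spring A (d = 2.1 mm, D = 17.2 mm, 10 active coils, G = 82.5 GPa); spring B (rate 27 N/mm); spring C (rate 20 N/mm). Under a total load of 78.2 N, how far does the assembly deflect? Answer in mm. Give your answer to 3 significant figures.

k_A = Gd⁴/(8D³N_a) = (82.5×10³)(2.1⁴)/(8·17.2³·10) = 3.9414 N/mm
Series: 1/k_eq = 1/3.9414 + 1/27 + 1/20 = 0.34075; k_eq = 2.9347 N/mm
δ = F/k_eq = 78.2/2.9347 = 26.647 mm

26.6 mm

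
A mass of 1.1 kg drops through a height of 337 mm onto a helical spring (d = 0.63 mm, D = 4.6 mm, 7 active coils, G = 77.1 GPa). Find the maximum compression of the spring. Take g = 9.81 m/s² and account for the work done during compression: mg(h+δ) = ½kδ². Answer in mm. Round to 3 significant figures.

62.2 mm

k = Gd⁴/(8D³N_a) = (77.1×10³)(0.63⁴)/(8·4.6³·7) = 2.2282 N/mm
W = mg = 1.1 × 9.81 = 10.791 N
½kδ² − Wδ − Wh = 0 → δ = (W + √(W² + 2kWh))/k
δ = (10.791 + √(116.45 + 16206))/2.2282 = (10.791 + 127.76)/2.2282 = 62.18 mm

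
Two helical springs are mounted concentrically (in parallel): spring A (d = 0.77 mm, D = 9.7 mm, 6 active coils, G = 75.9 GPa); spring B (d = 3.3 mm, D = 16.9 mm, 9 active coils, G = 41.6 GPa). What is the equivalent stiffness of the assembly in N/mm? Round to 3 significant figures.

14.8 N/mm

k_A = Gd⁴/(8D³N_a) = (75.9×10³)(0.77⁴)/(8·9.7³·6) = 0.60904 N/mm
k_B = Gd⁴/(8D³N_a) = (41.6×10³)(3.3⁴)/(8·16.9³·9) = 14.196 N/mm
Parallel: k_eq = 0.60904 + 14.196 = 14.805 N/mm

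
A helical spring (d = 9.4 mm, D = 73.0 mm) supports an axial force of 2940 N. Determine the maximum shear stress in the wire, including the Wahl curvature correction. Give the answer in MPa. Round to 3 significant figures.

Spring index C = D/d = 73.0/9.4 = 7.7660
K_W = (4C−1)/(4C−4) + 0.615/C = 30.064/27.064 + 0.0792 = 1.1900
τ₀ = 8FD/(πd³) = 8·2940·73.0/(π·9.4³) = 1.71696e+06/2609.4 = 658 MPa
τ_max = K·τ₀ = 1.1900 × 658 = 783.05 MPa

783 MPa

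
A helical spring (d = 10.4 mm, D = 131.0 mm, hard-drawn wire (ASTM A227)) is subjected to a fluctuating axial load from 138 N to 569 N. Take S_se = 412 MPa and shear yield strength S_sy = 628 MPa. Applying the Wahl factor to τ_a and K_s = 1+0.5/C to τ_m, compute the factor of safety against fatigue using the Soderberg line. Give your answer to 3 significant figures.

2.89

C = D/d = 131.0/10.4 = 12.5962; K_W = (4C−1)/(4C−4)+0.615/C = 1.1135; K_s = 1+0.5/C = 1.0397
F_a = (F_max−F_min)/2 = 215.5 N; F_m = (F_max+F_min)/2 = 353.5 N
τ_a = K_W·8F_aD/(πd³) = 1.1135 × 63.909 = 71.162 MPa
τ_m = K_s·8F_mD/(πd³) = 1.0397 × 104.83 = 109 MPa
Soderberg: 1/n_f = τ_a/S_se + τ_m/S_sy = 71.162/412 + 109/628 = 0.17272 + 0.17356 = 0.34628
n_f = 1/0.34628 = 2.888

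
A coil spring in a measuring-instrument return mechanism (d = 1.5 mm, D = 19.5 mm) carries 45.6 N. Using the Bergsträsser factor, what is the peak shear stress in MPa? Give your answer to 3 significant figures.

Spring index C = D/d = 19.5/1.5 = 13.0000
K_B = (4C+2)/(4C−3) = 54.000/49.000 = 1.1020
τ₀ = 8FD/(πd³) = 8·45.6·19.5/(π·1.5³) = 7113.6/10.603 = 670.91 MPa
τ_max = K·τ₀ = 1.1020 × 670.91 = 739.37 MPa

739 MPa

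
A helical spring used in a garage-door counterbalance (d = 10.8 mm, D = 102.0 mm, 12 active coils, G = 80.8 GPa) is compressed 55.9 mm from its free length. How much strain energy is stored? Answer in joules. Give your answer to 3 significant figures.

k = Gd⁴/(8D³N_a) = (80.8×10³)(10.8⁴)/(8·102.0³·12) = 10.79 N/mm
U = ½kδ² = 0.5 × 10.79 × 55.9² = 16859 N·mm = 16.859 J

16.9 J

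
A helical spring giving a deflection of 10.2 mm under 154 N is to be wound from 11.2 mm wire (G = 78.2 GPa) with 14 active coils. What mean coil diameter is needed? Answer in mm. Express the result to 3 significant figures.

89.9 mm

Required rate k = F/δ = 154/10.2 = 15.098 N/mm
D = (Gd⁴/(8N_a·k))^(1/3) = (78.2×10³·11.2⁴/(8·14·15.098))^(1/3)
  = (727680)^(1/3) = 89.9456 mm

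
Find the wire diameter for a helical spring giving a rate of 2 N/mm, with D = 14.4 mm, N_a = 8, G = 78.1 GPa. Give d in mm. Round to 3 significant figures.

1.49 mm

d = (8D³N_a·k / G)^(1/4) = (8·14.4³·8·2 / (78.1×10³))^0.25
  = (4.8938)^0.25 = 1.4873 mm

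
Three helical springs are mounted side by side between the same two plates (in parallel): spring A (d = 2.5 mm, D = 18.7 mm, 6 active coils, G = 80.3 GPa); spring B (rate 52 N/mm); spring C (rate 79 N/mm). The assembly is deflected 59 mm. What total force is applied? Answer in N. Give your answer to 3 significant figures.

8320 N

k_A = Gd⁴/(8D³N_a) = (80.3×10³)(2.5⁴)/(8·18.7³·6) = 9.9933 N/mm
Parallel: k_eq = 9.9933 + 52 + 79 = 140.99 N/mm
F = k_eq·δ = 140.99·59 = 8318.6 N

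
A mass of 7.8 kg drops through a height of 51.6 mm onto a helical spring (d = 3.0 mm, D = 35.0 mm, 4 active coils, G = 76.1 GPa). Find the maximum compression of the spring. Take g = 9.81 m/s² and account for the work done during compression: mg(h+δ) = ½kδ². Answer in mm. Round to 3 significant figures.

k = Gd⁴/(8D³N_a) = (76.1×10³)(3.0⁴)/(8·35.0³·4) = 4.4928 N/mm
W = mg = 7.8 × 9.81 = 76.518 N
½kδ² − Wδ − Wh = 0 → δ = (W + √(W² + 2kWh))/k
δ = (76.518 + √(5855 + 35478))/4.4928 = (76.518 + 203.31)/4.4928 = 62.283 mm

62.3 mm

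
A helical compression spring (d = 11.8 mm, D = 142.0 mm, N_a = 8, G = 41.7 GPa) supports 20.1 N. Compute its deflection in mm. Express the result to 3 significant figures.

4.56 mm

k = Gd⁴/(8D³N_a) = (41.7×10³)(11.8⁴)/(8·142.0³·8) = 4.4118 N/mm
δ = F/k = 20.1 / 4.4118 = 4.5559 mm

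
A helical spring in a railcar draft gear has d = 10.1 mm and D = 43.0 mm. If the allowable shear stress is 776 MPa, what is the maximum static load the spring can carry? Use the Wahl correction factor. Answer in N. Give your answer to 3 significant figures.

C = D/d = 43.0/10.1 = 4.2574
K_W = (4C−1)/(4C−4) + 0.615/C = 16.030/13.030 + 0.1445 = 1.3747
τ_max = K·8FD/(πd³) → F_max = τ_allow·πd³/(8DK)
F_max = 776·π·10.1³/(8·43.0·1.3747) = 2.5117e+06/472.9 = 5311.4 N

5310 N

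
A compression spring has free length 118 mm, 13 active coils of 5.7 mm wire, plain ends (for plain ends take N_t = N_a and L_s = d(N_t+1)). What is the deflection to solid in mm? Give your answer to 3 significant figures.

N_t = 13; L_s = 5.7·14 = 79.8 mm
δ_solid = L₀ − L_s = 118 − 79.8 = 38.2 mm

38.2 mm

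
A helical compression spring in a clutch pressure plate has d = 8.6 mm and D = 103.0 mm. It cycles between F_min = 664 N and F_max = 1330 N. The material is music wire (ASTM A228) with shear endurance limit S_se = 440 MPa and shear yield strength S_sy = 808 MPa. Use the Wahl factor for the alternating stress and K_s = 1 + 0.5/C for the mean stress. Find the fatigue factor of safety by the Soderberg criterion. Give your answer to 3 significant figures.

1.14

C = D/d = 103.0/8.6 = 11.9767; K_W = (4C−1)/(4C−4)+0.615/C = 1.1197; K_s = 1+0.5/C = 1.0417
F_a = (F_max−F_min)/2 = 333 N; F_m = (F_max+F_min)/2 = 997 N
τ_a = K_W·8F_aD/(πd³) = 1.1197 × 137.32 = 153.75 MPa
τ_m = K_s·8F_mD/(πd³) = 1.0417 × 411.13 = 428.29 MPa
Soderberg: 1/n_f = τ_a/S_se + τ_m/S_sy = 153.75/440 + 428.29/808 = 0.34943 + 0.53006 = 0.8795
n_f = 1/0.8795 = 1.137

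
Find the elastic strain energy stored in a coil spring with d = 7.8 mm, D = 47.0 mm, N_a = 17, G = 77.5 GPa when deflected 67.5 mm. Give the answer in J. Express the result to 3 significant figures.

46.3 J

k = Gd⁴/(8D³N_a) = (77.5×10³)(7.8⁴)/(8·47.0³·17) = 20.316 N/mm
U = ½kδ² = 0.5 × 20.316 × 67.5² = 46283 N·mm = 46.283 J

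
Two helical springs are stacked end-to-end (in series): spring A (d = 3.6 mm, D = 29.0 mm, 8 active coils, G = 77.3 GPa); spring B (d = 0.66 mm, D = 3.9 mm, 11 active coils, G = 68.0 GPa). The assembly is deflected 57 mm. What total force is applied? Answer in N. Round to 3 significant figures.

k_A = Gd⁴/(8D³N_a) = (77.3×10³)(3.6⁴)/(8·29.0³·8) = 8.3179 N/mm
k_B = Gd⁴/(8D³N_a) = (68.0×10³)(0.66⁴)/(8·3.9³·11) = 2.4718 N/mm
Series: 1/k_eq = 1/8.3179 + 1/2.4718 = 0.52479; k_eq = 1.9055 N/mm
F = k_eq·δ = 1.9055·57 = 108.61 N

109 N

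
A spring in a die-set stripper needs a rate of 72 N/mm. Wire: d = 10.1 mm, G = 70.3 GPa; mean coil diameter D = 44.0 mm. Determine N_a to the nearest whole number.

N_a = Gd⁴/(8D³k) = (70.3×10³ × 10.1⁴)/(8 × 44.0³ × 72)
    = 7.31545e+08 / 4.9066e+07 = 14.91 → 15 coils

15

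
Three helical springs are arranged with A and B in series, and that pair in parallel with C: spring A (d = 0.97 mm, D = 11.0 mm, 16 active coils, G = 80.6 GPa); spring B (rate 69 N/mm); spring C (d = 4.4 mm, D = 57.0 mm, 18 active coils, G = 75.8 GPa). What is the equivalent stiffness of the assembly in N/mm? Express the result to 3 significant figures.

1.48 N/mm

k_A = Gd⁴/(8D³N_a) = (80.6×10³)(0.97⁴)/(8·11.0³·16) = 0.41883 N/mm
k_C = Gd⁴/(8D³N_a) = (75.8×10³)(4.4⁴)/(8·57.0³·18) = 1.0654 N/mm
Springs A,B series: k_AB = 1/(1/0.41883+1/69) = 0.4163 N/mm; parallel with C: k_eq = 0.4163+1.0654 = 1.4817 N/mm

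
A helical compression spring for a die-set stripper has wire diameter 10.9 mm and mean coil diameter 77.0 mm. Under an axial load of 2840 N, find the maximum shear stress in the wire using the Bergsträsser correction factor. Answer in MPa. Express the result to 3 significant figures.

Spring index C = D/d = 77.0/10.9 = 7.0642
K_B = (4C+2)/(4C−3) = 30.257/25.257 = 1.1980
τ₀ = 8FD/(πd³) = 8·2840·77.0/(π·10.9³) = 1.74944e+06/4068.5 = 430 MPa
τ_max = K·τ₀ = 1.1980 × 430 = 515.13 MPa

515 MPa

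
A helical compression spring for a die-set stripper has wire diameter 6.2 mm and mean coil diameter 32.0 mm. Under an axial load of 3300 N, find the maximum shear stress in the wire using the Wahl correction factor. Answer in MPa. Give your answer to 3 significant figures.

1470 MPa

Spring index C = D/d = 32.0/6.2 = 5.1613
K_W = (4C−1)/(4C−4) + 0.615/C = 19.645/16.645 + 0.1192 = 1.2994
τ₀ = 8FD/(πd³) = 8·3300·32.0/(π·6.2³) = 844800/748.73 = 1128.3 MPa
τ_max = K·τ₀ = 1.2994 × 1128.3 = 1466.1 MPa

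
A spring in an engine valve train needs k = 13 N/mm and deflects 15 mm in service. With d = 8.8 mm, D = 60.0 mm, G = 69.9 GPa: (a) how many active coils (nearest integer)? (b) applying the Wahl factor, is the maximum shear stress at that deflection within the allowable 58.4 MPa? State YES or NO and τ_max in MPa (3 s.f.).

(a) 19 coils; (b) YES, τ_max = 52.3 MPa

N_a = Gd⁴/(8D³k) = (69.9×10³)(8.8⁴)/(8·60.0³·13) = 18.66 → N_a = 19
Actual rate k = Gd⁴/(8D³·19) = 12.768 N/mm
Working load F = kδ = 12.768·15 = 191.51 N
C = 60.0/8.8 = 6.8182; K_W = (4C−1)/(4C−4)+0.615/C = 1.2191
τ_max = K_W·8FD/(πd³) = 1.2191·42.938 = 52.346 MPa
τ_max ≤ 58.4 MPa → acceptable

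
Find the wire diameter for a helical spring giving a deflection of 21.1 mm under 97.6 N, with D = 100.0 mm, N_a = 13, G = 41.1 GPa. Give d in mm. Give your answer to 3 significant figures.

Required rate k = F/δ = 97.6/21.1 = 4.6256 N/mm
d = (8D³N_a·k / G)^(1/4) = (8·100.0³·13·4.6256 / (41.1×10³))^0.25
  = (11705)^0.25 = 10.4014 mm

10.4 mm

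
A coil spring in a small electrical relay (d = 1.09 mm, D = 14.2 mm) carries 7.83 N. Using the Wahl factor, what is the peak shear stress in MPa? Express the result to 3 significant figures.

243 MPa

Spring index C = D/d = 14.2/1.09 = 13.0275
K_W = (4C−1)/(4C−4) + 0.615/C = 51.110/48.110 + 0.0472 = 1.1096
τ₀ = 8FD/(πd³) = 8·7.83·14.2/(π·1.09³) = 889.488/4.0685 = 218.63 MPa
τ_max = K·τ₀ = 1.1096 × 218.63 = 242.58 MPa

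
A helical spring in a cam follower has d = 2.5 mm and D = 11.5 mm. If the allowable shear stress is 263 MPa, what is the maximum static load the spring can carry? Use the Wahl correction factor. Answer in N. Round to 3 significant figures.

105 N

C = D/d = 11.5/2.5 = 4.6000
K_W = (4C−1)/(4C−4) + 0.615/C = 17.400/14.400 + 0.1337 = 1.3420
τ_max = K·8FD/(πd³) → F_max = τ_allow·πd³/(8DK)
F_max = 263·π·2.5³/(8·11.5·1.3420) = 12910/123.47 = 104.56 N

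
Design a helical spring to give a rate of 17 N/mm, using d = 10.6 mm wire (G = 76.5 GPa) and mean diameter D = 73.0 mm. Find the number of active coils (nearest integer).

N_a = Gd⁴/(8D³k) = (76.5×10³ × 10.6⁴)/(8 × 73.0³ × 17)
    = 9.65795e+08 / 5.29063e+07 = 18.25 → 18 coils

18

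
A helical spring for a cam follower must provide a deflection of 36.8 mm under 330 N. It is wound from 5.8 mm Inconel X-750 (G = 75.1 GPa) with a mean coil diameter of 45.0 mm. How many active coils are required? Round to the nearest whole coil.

13

Required rate k = F/δ = 330/36.8 = 8.9674 N/mm
N_a = Gd⁴/(8D³k) = (75.1×10³ × 5.8⁴)/(8 × 45.0³ × 8.9674)
    = 8.49869e+07 / 6.53723e+06 = 13 → 13 coils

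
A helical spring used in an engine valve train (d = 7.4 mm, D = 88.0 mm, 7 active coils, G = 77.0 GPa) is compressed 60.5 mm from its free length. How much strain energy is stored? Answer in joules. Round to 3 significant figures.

k = Gd⁴/(8D³N_a) = (77.0×10³)(7.4⁴)/(8·88.0³·7) = 6.0504 N/mm
U = ½kδ² = 0.5 × 6.0504 × 60.5² = 11073 N·mm = 11.073 J

11.1 J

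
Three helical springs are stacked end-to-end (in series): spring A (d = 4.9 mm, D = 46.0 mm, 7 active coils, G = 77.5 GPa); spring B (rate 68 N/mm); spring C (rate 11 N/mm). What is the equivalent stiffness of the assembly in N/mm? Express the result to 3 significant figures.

4.39 N/mm

k_A = Gd⁴/(8D³N_a) = (77.5×10³)(4.9⁴)/(8·46.0³·7) = 8.1964 N/mm
Series: 1/k_eq = 1/8.1964 + 1/68 + 1/11 = 0.22762; k_eq = 4.3933 N/mm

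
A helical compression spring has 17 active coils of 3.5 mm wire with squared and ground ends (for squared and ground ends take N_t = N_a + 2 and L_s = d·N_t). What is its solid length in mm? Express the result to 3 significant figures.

squared and ground ends: N_t = N_a + 2 = 17 + 2 = 19
L_s = d·N_t = 3.5 × 19 = 66.5 mm

66.5 mm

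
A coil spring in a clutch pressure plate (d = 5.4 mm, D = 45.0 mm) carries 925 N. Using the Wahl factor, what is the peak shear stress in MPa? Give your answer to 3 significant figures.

792 MPa

Spring index C = D/d = 45.0/5.4 = 8.3333
K_W = (4C−1)/(4C−4) + 0.615/C = 32.333/29.333 + 0.0738 = 1.1761
τ₀ = 8FD/(πd³) = 8·925·45.0/(π·5.4³) = 333000/494.69 = 673.15 MPa
τ_max = K·τ₀ = 1.1761 × 673.15 = 791.68 MPa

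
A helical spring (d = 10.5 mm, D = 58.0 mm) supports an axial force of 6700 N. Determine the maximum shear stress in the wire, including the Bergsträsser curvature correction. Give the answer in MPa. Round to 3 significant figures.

Spring index C = D/d = 58.0/10.5 = 5.5238
K_B = (4C+2)/(4C−3) = 24.095/19.095 = 1.2618
τ₀ = 8FD/(πd³) = 8·6700·58.0/(π·10.5³) = 3.1088e+06/3636.8 = 854.82 MPa
τ_max = K·τ₀ = 1.2618 × 854.82 = 1078.7 MPa

1080 MPa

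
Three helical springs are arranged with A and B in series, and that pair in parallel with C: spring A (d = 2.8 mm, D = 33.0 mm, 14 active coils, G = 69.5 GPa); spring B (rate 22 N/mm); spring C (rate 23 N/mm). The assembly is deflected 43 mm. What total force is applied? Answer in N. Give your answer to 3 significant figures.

1030 N

k_A = Gd⁴/(8D³N_a) = (69.5×10³)(2.8⁴)/(8·33.0³·14) = 1.0613 N/mm
Springs A,B series: k_AB = 1/(1/1.0613+1/22) = 1.0125 N/mm; parallel with C: k_eq = 1.0125+23 = 24.013 N/mm
F = k_eq·δ = 24.013·43 = 1032.5 N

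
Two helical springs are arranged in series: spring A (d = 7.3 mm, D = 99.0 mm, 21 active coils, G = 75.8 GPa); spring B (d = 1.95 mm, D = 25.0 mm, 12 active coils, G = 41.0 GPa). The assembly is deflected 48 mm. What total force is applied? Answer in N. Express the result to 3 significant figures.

14.6 N

k_A = Gd⁴/(8D³N_a) = (75.8×10³)(7.3⁴)/(8·99.0³·21) = 1.3205 N/mm
k_B = Gd⁴/(8D³N_a) = (41.0×10³)(1.95⁴)/(8·25.0³·12) = 0.39521 N/mm
Series: 1/k_eq = 1/1.3205 + 1/0.39521 = 3.2876; k_eq = 0.30418 N/mm
F = k_eq·δ = 0.30418·48 = 14.601 N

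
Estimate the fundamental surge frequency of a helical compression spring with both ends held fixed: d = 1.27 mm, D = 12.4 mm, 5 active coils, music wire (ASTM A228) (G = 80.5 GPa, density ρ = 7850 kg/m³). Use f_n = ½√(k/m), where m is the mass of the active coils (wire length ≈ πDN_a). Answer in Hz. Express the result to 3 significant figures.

595 Hz

k = Gd⁴/(8D³N_a) = (80.5×10³)(1.27⁴)/(8·12.4³·5) = 2.7459 N/mm = 2745.9 N/m
Wire length L = πDN_a = π·12.4·5 = 194.78 mm
m = ρ·(πd²/4)·L = 7850 × 1.2668×10⁻⁶ m² × 0.19478 m = 0.0019369 kg
f_n = ½√(k/m) = 0.5·√(2745.9/0.0019369) = 0.5·√(1.4177e+06) = 595.33 Hz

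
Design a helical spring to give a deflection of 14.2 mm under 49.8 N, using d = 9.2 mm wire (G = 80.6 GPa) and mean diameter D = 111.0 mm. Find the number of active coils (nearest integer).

15

Required rate k = F/δ = 49.8/14.2 = 3.507 N/mm
N_a = Gd⁴/(8D³k) = (80.6×10³ × 9.2⁴)/(8 × 111.0³ × 3.507)
    = 5.77413e+08 / 3.83707e+07 = 15.05 → 15 coils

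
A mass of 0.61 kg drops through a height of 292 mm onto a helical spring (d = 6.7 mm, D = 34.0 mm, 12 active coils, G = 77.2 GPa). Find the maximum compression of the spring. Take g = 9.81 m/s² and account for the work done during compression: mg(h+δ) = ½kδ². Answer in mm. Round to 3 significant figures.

k = Gd⁴/(8D³N_a) = (77.2×10³)(6.7⁴)/(8·34.0³·12) = 41.23 N/mm
W = mg = 0.61 × 9.81 = 5.9841 N
½kδ² − Wδ − Wh = 0 → δ = (W + √(W² + 2kWh))/k
δ = (5.9841 + √(35.809 + 144085))/41.23 = (5.9841 + 379.63)/41.23 = 9.3529 mm

9.35 mm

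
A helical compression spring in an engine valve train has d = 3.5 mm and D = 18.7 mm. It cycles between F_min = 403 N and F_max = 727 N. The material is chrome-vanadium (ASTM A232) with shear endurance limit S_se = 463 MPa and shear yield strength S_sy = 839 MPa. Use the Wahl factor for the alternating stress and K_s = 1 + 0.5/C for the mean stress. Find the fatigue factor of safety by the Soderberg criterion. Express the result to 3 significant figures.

0.759

C = D/d = 18.7/3.5 = 5.3429; K_W = (4C−1)/(4C−4)+0.615/C = 1.2878; K_s = 1+0.5/C = 1.0936
F_a = (F_max−F_min)/2 = 162 N; F_m = (F_max+F_min)/2 = 565 N
τ_a = K_W·8F_aD/(πd³) = 1.2878 × 179.93 = 231.71 MPa
τ_m = K_s·8F_mD/(πd³) = 1.0936 × 627.52 = 686.24 MPa
Soderberg: 1/n_f = τ_a/S_se + τ_m/S_sy = 231.71/463 + 686.24/839 = 0.50045 + 0.81793 = 1.3184
n_f = 1/1.3184 = 0.7585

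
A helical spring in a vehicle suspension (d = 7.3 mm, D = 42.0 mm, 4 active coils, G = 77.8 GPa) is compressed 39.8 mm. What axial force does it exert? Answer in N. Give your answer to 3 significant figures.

k = Gd⁴/(8D³N_a) = (77.8×10³)(7.3⁴)/(8·42.0³·4) = 93.191 N/mm
F = k·δ = 93.191 × 39.8 = 3709 N

3710 N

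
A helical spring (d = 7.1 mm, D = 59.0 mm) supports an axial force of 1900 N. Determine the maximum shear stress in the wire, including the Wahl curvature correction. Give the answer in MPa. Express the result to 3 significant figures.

Spring index C = D/d = 59.0/7.1 = 8.3099
K_W = (4C−1)/(4C−4) + 0.615/C = 32.239/29.239 + 0.0740 = 1.1766
τ₀ = 8FD/(πd³) = 8·1900·59.0/(π·7.1³) = 896800/1124.4 = 797.57 MPa
τ_max = K·τ₀ = 1.1766 × 797.57 = 938.43 MPa

938 MPa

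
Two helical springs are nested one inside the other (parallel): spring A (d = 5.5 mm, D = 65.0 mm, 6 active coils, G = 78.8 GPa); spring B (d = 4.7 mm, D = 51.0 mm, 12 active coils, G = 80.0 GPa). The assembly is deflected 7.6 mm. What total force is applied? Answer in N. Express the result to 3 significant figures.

64.9 N

k_A = Gd⁴/(8D³N_a) = (78.8×10³)(5.5⁴)/(8·65.0³·6) = 5.4701 N/mm
k_B = Gd⁴/(8D³N_a) = (80.0×10³)(4.7⁴)/(8·51.0³·12) = 3.0655 N/mm
Parallel: k_eq = 5.4701 + 3.0655 = 8.5356 N/mm
F = k_eq·δ = 8.5356·7.6 = 64.871 N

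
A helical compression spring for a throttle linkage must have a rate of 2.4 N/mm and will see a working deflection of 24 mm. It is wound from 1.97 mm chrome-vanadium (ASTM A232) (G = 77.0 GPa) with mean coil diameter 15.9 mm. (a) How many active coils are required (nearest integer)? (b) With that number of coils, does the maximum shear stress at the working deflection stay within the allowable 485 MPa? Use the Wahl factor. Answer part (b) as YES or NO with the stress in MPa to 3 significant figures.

(a) 15 coils; (b) YES, τ_max = 361 MPa

N_a = Gd⁴/(8D³k) = (77.0×10³)(1.97⁴)/(8·15.9³·2.4) = 15.03 → N_a = 15
Actual rate k = Gd⁴/(8D³·15) = 2.4043 N/mm
Working load F = kδ = 2.4043·24 = 57.702 N
C = 15.9/1.97 = 8.0711; K_W = (4C−1)/(4C−4)+0.615/C = 1.1823
τ_max = K_W·8FD/(πd³) = 1.1823·305.59 = 361.28 MPa
τ_max ≤ 485 MPa → acceptable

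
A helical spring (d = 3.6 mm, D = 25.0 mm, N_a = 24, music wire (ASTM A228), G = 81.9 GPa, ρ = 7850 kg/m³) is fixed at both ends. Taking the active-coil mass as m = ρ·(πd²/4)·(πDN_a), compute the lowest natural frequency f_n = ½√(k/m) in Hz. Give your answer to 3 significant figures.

k = Gd⁴/(8D³N_a) = (81.9×10³)(3.6⁴)/(8·25.0³·24) = 4.5854 N/mm = 4585.4 N/m
Wire length L = πDN_a = π·25.0·24 = 1885 mm
m = ρ·(πd²/4)·L = 7850 × 10.179×10⁻⁶ m² × 1.885 m = 0.15061 kg
f_n = ½√(k/m) = 0.5·√(4585.4/0.15061) = 0.5·√(30444) = 87.242 Hz

87.2 Hz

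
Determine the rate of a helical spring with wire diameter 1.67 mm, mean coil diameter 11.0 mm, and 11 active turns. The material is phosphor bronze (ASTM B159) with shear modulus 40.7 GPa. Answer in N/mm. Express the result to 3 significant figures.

k = Gd⁴/(8D³N_a) = (40.7×10³ × 1.67⁴) / (8 × 11.0³ × 11)
  = 316563 / 117128 = 2.7027 N/mm

2.70 N/mm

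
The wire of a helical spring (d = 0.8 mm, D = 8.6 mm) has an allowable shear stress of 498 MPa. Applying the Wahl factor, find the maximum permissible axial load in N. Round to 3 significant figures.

10.3 N

C = D/d = 8.6/0.8 = 10.7500
K_W = (4C−1)/(4C−4) + 0.615/C = 42.000/39.000 + 0.0572 = 1.1341
τ_max = K·8FD/(πd³) → F_max = τ_allow·πd³/(8DK)
F_max = 498·π·0.8³/(8·8.6·1.1341) = 801.03/78.028 = 10.266 N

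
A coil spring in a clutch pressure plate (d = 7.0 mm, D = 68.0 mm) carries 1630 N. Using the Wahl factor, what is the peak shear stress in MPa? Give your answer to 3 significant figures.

Spring index C = D/d = 68.0/7.0 = 9.7143
K_W = (4C−1)/(4C−4) + 0.615/C = 37.857/34.857 + 0.0633 = 1.1494
τ₀ = 8FD/(πd³) = 8·1630·68.0/(π·7.0³) = 886720/1077.6 = 822.89 MPa
τ_max = K·τ₀ = 1.1494 × 822.89 = 945.81 MPa

946 MPa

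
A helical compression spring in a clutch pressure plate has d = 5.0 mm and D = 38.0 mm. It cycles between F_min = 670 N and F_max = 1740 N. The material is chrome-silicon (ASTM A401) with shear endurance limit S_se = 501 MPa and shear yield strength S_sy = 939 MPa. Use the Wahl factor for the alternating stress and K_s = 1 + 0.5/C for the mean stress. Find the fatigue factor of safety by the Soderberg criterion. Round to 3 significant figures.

C = D/d = 38.0/5.0 = 7.6000; K_W = (4C−1)/(4C−4)+0.615/C = 1.1946; K_s = 1+0.5/C = 1.0658
F_a = (F_max−F_min)/2 = 535 N; F_m = (F_max+F_min)/2 = 1205 N
τ_a = K_W·8F_aD/(πd³) = 1.1946 × 414.16 = 494.74 MPa
τ_m = K_s·8F_mD/(πd³) = 1.0658 × 932.83 = 994.2 MPa
Soderberg: 1/n_f = τ_a/S_se + τ_m/S_sy = 494.74/501 + 994.2/939 = 0.98750 + 1.05878 = 2.0463
n_f = 1/2.0463 = 0.4887

0.489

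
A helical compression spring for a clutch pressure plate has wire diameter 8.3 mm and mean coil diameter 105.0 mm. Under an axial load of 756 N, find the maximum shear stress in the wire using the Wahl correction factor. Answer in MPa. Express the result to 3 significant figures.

Spring index C = D/d = 105.0/8.3 = 12.6506
K_W = (4C−1)/(4C−4) + 0.615/C = 49.602/46.602 + 0.0486 = 1.1130
τ₀ = 8FD/(πd³) = 8·756·105.0/(π·8.3³) = 635040/1796.3 = 353.52 MPa
τ_max = K·τ₀ = 1.1130 × 353.52 = 393.47 MPa

393 MPa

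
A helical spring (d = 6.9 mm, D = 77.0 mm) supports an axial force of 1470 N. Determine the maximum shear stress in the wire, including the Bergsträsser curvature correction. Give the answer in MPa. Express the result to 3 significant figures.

Spring index C = D/d = 77.0/6.9 = 11.1594
K_B = (4C+2)/(4C−3) = 46.638/41.638 = 1.1201
τ₀ = 8FD/(πd³) = 8·1470·77.0/(π·6.9³) = 905520/1032 = 877.41 MPa
τ_max = K·τ₀ = 1.1201 × 877.41 = 982.77 MPa

983 MPa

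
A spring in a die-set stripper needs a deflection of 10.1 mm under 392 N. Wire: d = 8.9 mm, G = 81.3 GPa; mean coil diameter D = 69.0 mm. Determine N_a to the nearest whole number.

Required rate k = F/δ = 392/10.1 = 38.812 N/mm
N_a = Gd⁴/(8D³k) = (81.3×10³ × 8.9⁴)/(8 × 69.0³ × 38.812)
    = 5.10094e+08 / 1.02e+08 = 5.001 → 5 coils

5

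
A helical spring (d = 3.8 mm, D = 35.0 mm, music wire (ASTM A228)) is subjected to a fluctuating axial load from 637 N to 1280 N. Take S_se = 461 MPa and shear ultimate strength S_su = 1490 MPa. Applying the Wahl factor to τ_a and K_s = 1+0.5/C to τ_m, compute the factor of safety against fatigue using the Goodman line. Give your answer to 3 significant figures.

C = D/d = 35.0/3.8 = 9.2105; K_W = (4C−1)/(4C−4)+0.615/C = 1.1581; K_s = 1+0.5/C = 1.0543
F_a = (F_max−F_min)/2 = 321.5 N; F_m = (F_max+F_min)/2 = 958.5 N
τ_a = K_W·8F_aD/(πd³) = 1.1581 × 522.2 = 604.77 MPa
τ_m = K_s·8F_mD/(πd³) = 1.0543 × 1556.9 = 1641.4 MPa
Goodman: 1/n_f = τ_a/S_se + τ_m/S_su = 604.77/461 + 1641.4/1490 = 1.31187 + 1.10159 = 2.4135
n_f = 1/2.4135 = 0.4143

0.414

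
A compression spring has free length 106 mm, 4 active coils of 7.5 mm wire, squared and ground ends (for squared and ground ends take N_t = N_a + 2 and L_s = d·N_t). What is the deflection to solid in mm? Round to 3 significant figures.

N_t = 6; L_s = 7.5·6 = 45 mm
δ_solid = L₀ − L_s = 106 − 45 = 61 mm

61.0 mm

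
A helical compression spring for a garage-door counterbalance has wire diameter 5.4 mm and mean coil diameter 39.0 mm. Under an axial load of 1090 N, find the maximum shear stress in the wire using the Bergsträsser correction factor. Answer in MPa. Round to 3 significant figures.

Spring index C = D/d = 39.0/5.4 = 7.2222
K_B = (4C+2)/(4C−3) = 30.889/25.889 = 1.1931
τ₀ = 8FD/(πd³) = 8·1090·39.0/(π·5.4³) = 340080/494.69 = 687.46 MPa
τ_max = K·τ₀ = 1.1931 × 687.46 = 820.24 MPa

820 MPa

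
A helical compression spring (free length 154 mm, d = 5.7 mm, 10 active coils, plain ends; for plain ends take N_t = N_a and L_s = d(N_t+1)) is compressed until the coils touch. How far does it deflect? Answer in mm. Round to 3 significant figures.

91.3 mm

N_t = 10; L_s = 5.7·11 = 62.7 mm
δ_solid = L₀ − L_s = 154 − 62.7 = 91.3 mm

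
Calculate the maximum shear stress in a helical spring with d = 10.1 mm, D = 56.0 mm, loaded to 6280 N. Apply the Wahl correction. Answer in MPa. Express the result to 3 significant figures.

1110 MPa

Spring index C = D/d = 56.0/10.1 = 5.5446
K_W = (4C−1)/(4C−4) + 0.615/C = 21.178/18.178 + 0.1109 = 1.2760
τ₀ = 8FD/(πd³) = 8·6280·56.0/(π·10.1³) = 2.81344e+06/3236.8 = 869.21 MPa
τ_max = K·τ₀ = 1.2760 × 869.21 = 1109.1 MPa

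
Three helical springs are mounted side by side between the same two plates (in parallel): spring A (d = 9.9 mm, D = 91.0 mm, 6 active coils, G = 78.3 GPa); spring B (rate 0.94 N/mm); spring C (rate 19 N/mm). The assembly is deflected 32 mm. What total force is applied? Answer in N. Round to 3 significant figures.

1300 N

k_A = Gd⁴/(8D³N_a) = (78.3×10³)(9.9⁴)/(8·91.0³·6) = 20.794 N/mm
Parallel: k_eq = 20.794 + 0.94 + 19 = 40.734 N/mm
F = k_eq·δ = 40.734·32 = 1303.5 N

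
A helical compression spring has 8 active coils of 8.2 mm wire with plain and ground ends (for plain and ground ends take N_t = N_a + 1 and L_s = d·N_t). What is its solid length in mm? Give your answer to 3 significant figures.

plain and ground ends: N_t = N_a + 1 = 8 + 1 = 9
L_s = d·N_t = 8.2 × 9 = 73.8 mm

73.8 mm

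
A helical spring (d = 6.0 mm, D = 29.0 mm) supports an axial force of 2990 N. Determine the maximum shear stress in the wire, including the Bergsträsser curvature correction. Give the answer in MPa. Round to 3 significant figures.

1340 MPa

Spring index C = D/d = 29.0/6.0 = 4.8333
K_B = (4C+2)/(4C−3) = 21.333/16.333 = 1.3061
τ₀ = 8FD/(πd³) = 8·2990·29.0/(π·6.0³) = 693680/678.58 = 1022.2 MPa
τ_max = K·τ₀ = 1.3061 × 1022.2 = 1335.2 MPa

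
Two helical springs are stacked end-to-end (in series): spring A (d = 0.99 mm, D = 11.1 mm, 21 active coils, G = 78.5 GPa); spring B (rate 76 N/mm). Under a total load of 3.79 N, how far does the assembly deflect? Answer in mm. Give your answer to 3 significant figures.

k_A = Gd⁴/(8D³N_a) = (78.5×10³)(0.99⁴)/(8·11.1³·21) = 0.3282 N/mm
Series: 1/k_eq = 1/0.3282 + 1/76 = 3.0601; k_eq = 0.32678 N/mm
δ = F/k_eq = 3.79/0.32678 = 11.598 mm

11.6 mm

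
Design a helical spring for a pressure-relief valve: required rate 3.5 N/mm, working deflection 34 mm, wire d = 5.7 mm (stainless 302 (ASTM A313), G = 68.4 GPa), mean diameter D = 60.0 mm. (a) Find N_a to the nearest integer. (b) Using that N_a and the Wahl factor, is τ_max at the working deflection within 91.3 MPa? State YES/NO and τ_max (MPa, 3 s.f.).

N_a = Gd⁴/(8D³k) = (68.4×10³)(5.7⁴)/(8·60.0³·3.5) = 11.94 → N_a = 12
Actual rate k = Gd⁴/(8D³·12) = 3.482 N/mm
Working load F = kδ = 3.482·34 = 118.39 N
C = 60.0/5.7 = 10.5263; K_W = (4C−1)/(4C−4)+0.615/C = 1.1372
τ_max = K_W·8FD/(πd³) = 1.1372·97.673 = 111.07 MPa
τ_max > 91.3 MPa → exceeds allowable

(a) 12 coils; (b) NO, τ_max = 111 MPa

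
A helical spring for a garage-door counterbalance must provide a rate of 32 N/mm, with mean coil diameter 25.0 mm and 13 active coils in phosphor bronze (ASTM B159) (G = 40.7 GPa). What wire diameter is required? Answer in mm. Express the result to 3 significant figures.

d = (8D³N_a·k / G)^(1/4) = (8·25.0³·13·32 / (40.7×10³))^0.25
  = (1277.6)^0.25 = 5.9786 mm

5.98 mm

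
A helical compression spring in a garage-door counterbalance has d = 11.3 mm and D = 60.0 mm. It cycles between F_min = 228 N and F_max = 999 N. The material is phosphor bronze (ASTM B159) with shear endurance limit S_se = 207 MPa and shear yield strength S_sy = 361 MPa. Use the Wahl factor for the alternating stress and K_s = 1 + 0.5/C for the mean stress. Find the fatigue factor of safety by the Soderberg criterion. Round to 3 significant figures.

C = D/d = 60.0/11.3 = 5.3097; K_W = (4C−1)/(4C−4)+0.615/C = 1.2898; K_s = 1+0.5/C = 1.0942
F_a = (F_max−F_min)/2 = 385.5 N; F_m = (F_max+F_min)/2 = 613.5 N
τ_a = K_W·8F_aD/(πd³) = 1.2898 × 40.821 = 52.653 MPa
τ_m = K_s·8F_mD/(πd³) = 1.0942 × 64.964 = 71.081 MPa
Soderberg: 1/n_f = τ_a/S_se + τ_m/S_sy = 52.653/207 + 71.081/361 = 0.25436 + 0.19690 = 0.45126
n_f = 1/0.45126 = 2.216

2.22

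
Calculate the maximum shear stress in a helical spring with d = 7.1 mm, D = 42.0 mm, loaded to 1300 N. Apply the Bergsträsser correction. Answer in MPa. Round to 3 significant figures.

482 MPa

Spring index C = D/d = 42.0/7.1 = 5.9155
K_B = (4C+2)/(4C−3) = 25.662/20.662 = 1.2420
τ₀ = 8FD/(πd³) = 8·1300·42.0/(π·7.1³) = 436800/1124.4 = 388.47 MPa
τ_max = K·τ₀ = 1.2420 × 388.47 = 482.48 MPa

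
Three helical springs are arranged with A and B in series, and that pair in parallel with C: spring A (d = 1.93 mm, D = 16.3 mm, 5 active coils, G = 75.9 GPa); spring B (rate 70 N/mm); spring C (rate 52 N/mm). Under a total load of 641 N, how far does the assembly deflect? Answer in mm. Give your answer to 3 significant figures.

k_A = Gd⁴/(8D³N_a) = (75.9×10³)(1.93⁴)/(8·16.3³·5) = 6.0792 N/mm
Springs A,B series: k_AB = 1/(1/6.0792+1/70) = 5.5935 N/mm; parallel with C: k_eq = 5.5935+52 = 57.593 N/mm
δ = F/k_eq = 641/57.593 = 11.13 mm

11.1 mm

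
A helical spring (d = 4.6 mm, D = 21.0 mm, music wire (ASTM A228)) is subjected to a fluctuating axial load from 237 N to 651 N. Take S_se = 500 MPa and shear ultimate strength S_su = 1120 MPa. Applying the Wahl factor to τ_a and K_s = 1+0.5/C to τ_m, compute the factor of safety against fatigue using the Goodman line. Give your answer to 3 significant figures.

C = D/d = 21.0/4.6 = 4.5652; K_W = (4C−1)/(4C−4)+0.615/C = 1.3451; K_s = 1+0.5/C = 1.1095
F_a = (F_max−F_min)/2 = 207 N; F_m = (F_max+F_min)/2 = 444 N
τ_a = K_W·8F_aD/(πd³) = 1.3451 × 113.73 = 152.97 MPa
τ_m = K_s·8F_mD/(πd³) = 1.1095 × 243.93 = 270.65 MPa
Goodman: 1/n_f = τ_a/S_se + τ_m/S_su = 152.97/500 + 270.65/1120 = 0.30594 + 0.24165 = 0.54759
n_f = 1/0.54759 = 1.826

1.83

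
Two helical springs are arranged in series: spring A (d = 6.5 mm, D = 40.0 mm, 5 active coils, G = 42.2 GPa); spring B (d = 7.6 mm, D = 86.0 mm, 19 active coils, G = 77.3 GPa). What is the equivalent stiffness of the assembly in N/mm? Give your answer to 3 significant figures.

k_A = Gd⁴/(8D³N_a) = (42.2×10³)(6.5⁴)/(8·40.0³·5) = 29.426 N/mm
k_B = Gd⁴/(8D³N_a) = (77.3×10³)(7.6⁴)/(8·86.0³·19) = 2.6674 N/mm
Series: 1/k_eq = 1/29.426 + 1/2.6674 = 0.40888; k_eq = 2.4457 N/mm

2.45 N/mm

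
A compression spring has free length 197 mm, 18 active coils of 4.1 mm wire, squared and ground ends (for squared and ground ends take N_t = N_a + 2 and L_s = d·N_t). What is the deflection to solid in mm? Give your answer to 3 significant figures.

115 mm

N_t = 20; L_s = 4.1·20 = 82 mm
δ_solid = L₀ − L_s = 197 − 82 = 115 mm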